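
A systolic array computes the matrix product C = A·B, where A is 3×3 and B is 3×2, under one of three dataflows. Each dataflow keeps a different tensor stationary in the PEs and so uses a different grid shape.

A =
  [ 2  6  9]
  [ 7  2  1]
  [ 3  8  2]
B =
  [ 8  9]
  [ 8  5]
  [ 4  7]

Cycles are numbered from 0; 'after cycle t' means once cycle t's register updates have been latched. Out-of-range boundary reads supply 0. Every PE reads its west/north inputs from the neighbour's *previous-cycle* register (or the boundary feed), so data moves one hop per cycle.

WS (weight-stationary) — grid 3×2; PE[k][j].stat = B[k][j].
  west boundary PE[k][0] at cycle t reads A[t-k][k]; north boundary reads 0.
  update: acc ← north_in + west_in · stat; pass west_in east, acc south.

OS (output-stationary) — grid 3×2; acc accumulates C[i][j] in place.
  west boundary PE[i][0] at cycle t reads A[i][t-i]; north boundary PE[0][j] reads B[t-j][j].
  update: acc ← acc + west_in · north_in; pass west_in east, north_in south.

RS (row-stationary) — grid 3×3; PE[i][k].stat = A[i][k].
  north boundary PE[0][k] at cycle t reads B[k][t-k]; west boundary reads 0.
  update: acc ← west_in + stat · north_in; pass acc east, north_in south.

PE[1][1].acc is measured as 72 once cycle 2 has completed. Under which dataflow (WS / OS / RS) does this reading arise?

Under WS (3×2), PE[1][1]:
  0: (1,1).acc=0  regs=<0,0>
  1: (1,1).acc=0  regs=<0,0>
  2: (1,1).acc=48  regs=<6,48>
Under OS (3×2), PE[1][1]:
  0: (1,1).acc=0  regs=<0,0>
  1: (1,1).acc=0  regs=<0,0>
  2: (1,1).acc=63  regs=<7,9>
Under RS (3×3), PE[1][1]:
  0: (1,1).acc=0  regs=<0,0>
  1: (1,1).acc=0  regs=<0,0>
  2: (1,1).acc=72  regs=<72,8>

dataflow = RS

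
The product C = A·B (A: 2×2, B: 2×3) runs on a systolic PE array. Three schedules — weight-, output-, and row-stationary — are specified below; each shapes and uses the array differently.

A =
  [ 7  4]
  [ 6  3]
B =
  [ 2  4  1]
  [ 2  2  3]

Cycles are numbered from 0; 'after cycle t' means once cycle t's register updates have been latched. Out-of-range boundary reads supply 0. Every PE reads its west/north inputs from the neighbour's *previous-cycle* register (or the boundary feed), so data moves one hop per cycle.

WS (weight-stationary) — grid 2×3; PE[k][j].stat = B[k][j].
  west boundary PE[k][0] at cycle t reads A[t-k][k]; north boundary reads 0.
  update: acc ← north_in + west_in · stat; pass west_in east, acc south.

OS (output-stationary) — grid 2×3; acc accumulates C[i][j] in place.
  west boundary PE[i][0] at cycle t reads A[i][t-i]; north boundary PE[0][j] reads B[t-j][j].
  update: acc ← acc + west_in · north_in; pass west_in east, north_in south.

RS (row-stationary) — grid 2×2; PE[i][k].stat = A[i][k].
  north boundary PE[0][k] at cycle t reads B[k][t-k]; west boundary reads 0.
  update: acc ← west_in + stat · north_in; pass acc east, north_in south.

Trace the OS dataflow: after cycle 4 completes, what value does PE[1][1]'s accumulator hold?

OS on a 2×3 grid — tracing PE[1][1] and its feeders:
  step 0 · PE0,1: acc=0; fwd→0 fwd↓0
  step 0 · PE1,0: acc=0; fwd→0 fwd↓0
  step 0 · PE1,1: acc=0; fwd→0 fwd↓0
  step 1 · PE0,1: acc=28; fwd→7 fwd↓4
  step 1 · PE1,0: acc=12; fwd→6 fwd↓2
  step 1 · PE1,1: acc=0; fwd→0 fwd↓0
  step 2 · PE0,1: acc=36; fwd→4 fwd↓2
  step 2 · PE1,0: acc=18; fwd→3 fwd↓2
  step 2 · PE1,1: acc=24; fwd→6 fwd↓4
  step 3 · PE0,1: acc=36; fwd→0 fwd↓0
  step 3 · PE1,0: acc=18; fwd→0 fwd↓0
  step 3 · PE1,1: acc=30; fwd→3 fwd↓2
  step 4 · PE0,1: acc=36; fwd→0 fwd↓0
  step 4 · PE1,0: acc=18; fwd→0 fwd↓0
  step 4 · PE1,1: acc=30; fwd→0 fwd↓0

PE[1][1].acc = 30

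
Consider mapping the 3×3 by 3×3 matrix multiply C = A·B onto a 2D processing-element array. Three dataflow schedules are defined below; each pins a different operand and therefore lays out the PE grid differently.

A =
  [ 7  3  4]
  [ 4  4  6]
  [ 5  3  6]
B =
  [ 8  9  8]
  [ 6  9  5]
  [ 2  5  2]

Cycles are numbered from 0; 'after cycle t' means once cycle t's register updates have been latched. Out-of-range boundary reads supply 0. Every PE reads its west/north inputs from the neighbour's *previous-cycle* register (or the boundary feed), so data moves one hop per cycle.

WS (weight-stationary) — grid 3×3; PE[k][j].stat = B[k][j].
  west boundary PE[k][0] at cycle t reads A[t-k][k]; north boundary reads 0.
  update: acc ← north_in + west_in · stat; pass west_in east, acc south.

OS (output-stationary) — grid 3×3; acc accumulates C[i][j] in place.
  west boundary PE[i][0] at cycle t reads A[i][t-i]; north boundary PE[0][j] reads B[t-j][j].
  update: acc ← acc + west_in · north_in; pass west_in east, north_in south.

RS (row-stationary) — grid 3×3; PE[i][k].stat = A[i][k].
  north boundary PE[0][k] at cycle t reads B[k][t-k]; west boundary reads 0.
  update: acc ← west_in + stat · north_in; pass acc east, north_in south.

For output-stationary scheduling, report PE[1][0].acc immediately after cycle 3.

PE[1][0].acc = 68

OS 3×3: PE[1][0] cycle-by-cycle (with neighbour feeds):
  after 0 — PE[0][0] acc=56, pass-E 7, pass-S 8
  after 0 — PE[1][0] acc=0, pass-E 0, pass-S 0
  after 1 — PE[0][0] acc=74, pass-E 3, pass-S 6
  after 1 — PE[1][0] acc=32, pass-E 4, pass-S 8
  after 2 — PE[0][0] acc=82, pass-E 4, pass-S 2
  after 2 — PE[1][0] acc=56, pass-E 4, pass-S 6
  after 3 — PE[0][0] acc=82, pass-E 0, pass-S 0
  after 3 — PE[1][0] acc=68, pass-E 6, pass-S 2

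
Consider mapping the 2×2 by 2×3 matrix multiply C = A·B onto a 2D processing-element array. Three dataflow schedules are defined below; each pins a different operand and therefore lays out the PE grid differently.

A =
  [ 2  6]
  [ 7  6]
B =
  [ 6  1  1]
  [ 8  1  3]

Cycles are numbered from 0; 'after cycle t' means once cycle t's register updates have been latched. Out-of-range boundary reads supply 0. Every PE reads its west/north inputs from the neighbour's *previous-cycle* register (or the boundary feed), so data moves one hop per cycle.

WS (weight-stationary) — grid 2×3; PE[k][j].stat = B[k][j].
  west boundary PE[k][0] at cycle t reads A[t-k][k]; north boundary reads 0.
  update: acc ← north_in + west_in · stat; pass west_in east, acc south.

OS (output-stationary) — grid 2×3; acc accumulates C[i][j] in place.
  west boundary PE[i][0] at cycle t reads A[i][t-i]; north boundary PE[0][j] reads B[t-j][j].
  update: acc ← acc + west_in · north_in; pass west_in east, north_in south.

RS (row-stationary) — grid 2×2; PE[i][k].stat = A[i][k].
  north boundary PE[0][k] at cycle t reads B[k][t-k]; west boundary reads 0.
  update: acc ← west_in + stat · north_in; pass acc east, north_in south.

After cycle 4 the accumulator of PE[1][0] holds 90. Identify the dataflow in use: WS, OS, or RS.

dataflow = OS

WS [2×3] PE[1][0] across cycles:
  cycle 0: PE[1][0] → acc 0, east 0, south 0
  cycle 1: PE[1][0] → acc 60, east 6, south 60
  cycle 2: PE[1][0] → acc 90, east 6, south 90
  cycle 3: PE[1][0] → acc 0, east 0, south 0
  cycle 4: PE[1][0] → acc 0, east 0, south 0
OS [2×3] PE[1][0] across cycles:
  cycle 0: PE[1][0] → acc 0, east 0, south 0
  cycle 1: PE[1][0] → acc 42, east 7, south 6
  cycle 2: PE[1][0] → acc 90, east 6, south 8
  cycle 3: PE[1][0] → acc 90, east 0, south 0
  cycle 4: PE[1][0] → acc 90, east 0, south 0
RS [2×2] PE[1][0] across cycles:
  cycle 0: PE[1][0] → acc 0, east 0, south 0
  cycle 1: PE[1][0] → acc 42, east 42, south 6
  cycle 2: PE[1][0] → acc 7, east 7, south 1
  cycle 3: PE[1][0] → acc 7, east 7, south 1
  cycle 4: PE[1][0] → acc 0, east 0, south 0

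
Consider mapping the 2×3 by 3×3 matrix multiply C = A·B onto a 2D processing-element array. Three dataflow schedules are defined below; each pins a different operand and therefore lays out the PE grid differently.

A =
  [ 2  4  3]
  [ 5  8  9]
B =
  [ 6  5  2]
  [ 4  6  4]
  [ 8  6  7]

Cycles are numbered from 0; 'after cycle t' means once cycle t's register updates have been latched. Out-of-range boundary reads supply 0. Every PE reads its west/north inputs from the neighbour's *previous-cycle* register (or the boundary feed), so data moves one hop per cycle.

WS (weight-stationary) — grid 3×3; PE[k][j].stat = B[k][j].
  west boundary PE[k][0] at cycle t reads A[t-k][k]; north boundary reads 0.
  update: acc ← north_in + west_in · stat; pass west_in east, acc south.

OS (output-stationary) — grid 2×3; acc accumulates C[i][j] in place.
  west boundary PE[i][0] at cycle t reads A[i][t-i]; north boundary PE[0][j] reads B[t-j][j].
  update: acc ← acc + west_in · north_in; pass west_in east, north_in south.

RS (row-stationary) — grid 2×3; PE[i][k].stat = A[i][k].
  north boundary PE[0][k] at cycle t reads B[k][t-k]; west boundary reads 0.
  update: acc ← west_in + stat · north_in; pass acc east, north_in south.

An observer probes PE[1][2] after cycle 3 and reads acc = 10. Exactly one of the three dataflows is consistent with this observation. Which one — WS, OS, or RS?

Under WS (3×3), PE[1][2]:
  cycle 0: PE[1][2] → acc 0, east 0, south 0
  cycle 1: PE[1][2] → acc 0, east 0, south 0
  cycle 2: PE[1][2] → acc 0, east 0, south 0
  cycle 3: PE[1][2] → acc 20, east 4, south 20
Under OS (2×3), PE[1][2]:
  cycle 0: PE[1][2] → acc 0, east 0, south 0
  cycle 1: PE[1][2] → acc 0, east 0, south 0
  cycle 2: PE[1][2] → acc 0, east 0, south 0
  cycle 3: PE[1][2] → acc 10, east 5, south 2
Under RS (2×3), PE[1][2]:
  cycle 0: PE[1][2] → acc 0, east 0, south 0
  cycle 1: PE[1][2] → acc 0, east 0, south 0
  cycle 2: PE[1][2] → acc 0, east 0, south 0
  cycle 3: PE[1][2] → acc 134, east 134, south 8

dataflow = OS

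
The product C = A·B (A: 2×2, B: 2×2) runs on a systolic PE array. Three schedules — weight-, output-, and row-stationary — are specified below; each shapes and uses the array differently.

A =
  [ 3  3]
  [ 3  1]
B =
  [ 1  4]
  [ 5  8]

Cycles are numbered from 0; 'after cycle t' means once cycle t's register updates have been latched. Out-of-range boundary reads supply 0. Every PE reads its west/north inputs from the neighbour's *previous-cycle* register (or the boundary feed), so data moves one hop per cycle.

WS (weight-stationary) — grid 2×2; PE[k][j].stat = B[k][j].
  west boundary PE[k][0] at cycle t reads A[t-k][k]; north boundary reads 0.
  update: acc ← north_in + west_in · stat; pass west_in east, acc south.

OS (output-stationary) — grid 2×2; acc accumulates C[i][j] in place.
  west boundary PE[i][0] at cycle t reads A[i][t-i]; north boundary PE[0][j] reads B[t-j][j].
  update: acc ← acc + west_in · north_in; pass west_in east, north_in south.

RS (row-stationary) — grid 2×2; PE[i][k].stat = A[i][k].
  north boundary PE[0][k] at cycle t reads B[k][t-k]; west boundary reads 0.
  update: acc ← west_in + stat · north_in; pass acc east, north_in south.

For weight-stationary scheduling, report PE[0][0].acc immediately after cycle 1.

PE[0][0].acc = 3

WS on a 2×2 grid — tracing PE[0][0] and its feeders:
  @0  [0,0]  acc 3  |  →3  ↓3
  @1  [0,0]  acc 3  |  →3  ↓3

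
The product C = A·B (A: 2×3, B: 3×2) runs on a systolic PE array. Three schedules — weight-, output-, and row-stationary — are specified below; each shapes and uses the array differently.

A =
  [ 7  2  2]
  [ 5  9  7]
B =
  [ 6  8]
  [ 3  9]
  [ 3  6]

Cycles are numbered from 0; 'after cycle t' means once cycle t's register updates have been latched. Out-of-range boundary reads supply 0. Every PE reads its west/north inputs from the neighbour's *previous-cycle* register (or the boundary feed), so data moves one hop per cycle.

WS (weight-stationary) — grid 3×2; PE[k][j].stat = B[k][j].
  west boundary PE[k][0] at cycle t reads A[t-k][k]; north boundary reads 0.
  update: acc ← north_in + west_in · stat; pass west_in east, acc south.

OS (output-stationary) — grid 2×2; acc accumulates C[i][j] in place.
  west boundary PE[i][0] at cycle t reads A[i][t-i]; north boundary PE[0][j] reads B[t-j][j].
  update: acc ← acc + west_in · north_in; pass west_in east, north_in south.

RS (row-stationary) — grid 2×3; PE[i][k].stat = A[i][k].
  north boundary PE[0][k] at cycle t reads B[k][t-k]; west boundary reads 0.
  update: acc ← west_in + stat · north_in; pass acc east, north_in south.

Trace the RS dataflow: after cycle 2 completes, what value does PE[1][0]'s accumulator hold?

PE[1][0].acc = 40

RS 2×3: PE[1][0] cycle-by-cycle (with neighbour feeds):
  t=0 PE[0][0]: acc=42 h=42 v=6
  t=0 PE[1][0]: acc=0 h=0 v=0
  t=1 PE[0][0]: acc=56 h=56 v=8
  t=1 PE[1][0]: acc=30 h=30 v=6
  t=2 PE[0][0]: acc=0 h=0 v=0
  t=2 PE[1][0]: acc=40 h=40 v=8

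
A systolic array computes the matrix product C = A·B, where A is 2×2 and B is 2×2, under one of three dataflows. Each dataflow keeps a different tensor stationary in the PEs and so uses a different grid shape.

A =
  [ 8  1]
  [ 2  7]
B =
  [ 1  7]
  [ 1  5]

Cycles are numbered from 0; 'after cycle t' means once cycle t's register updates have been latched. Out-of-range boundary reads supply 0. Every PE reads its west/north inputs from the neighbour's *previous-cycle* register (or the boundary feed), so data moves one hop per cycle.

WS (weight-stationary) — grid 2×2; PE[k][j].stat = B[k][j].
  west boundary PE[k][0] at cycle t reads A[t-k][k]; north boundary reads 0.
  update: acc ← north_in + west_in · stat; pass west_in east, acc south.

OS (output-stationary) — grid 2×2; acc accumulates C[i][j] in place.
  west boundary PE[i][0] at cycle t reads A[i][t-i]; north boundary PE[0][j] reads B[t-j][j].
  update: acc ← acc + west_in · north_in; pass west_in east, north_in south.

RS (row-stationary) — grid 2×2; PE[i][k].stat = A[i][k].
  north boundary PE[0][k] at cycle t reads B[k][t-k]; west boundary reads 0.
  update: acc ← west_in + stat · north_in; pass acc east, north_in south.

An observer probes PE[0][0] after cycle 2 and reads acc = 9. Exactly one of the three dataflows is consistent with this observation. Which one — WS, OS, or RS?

dataflow = OS

— WS: 2×2; PE[0][0] trace:
  step 0 · PE0,0: acc=8; fwd→8 fwd↓8
  step 1 · PE0,0: acc=2; fwd→2 fwd↓2
  step 2 · PE0,0: acc=0; fwd→0 fwd↓0
— OS: 2×2; PE[0][0] trace:
  step 0 · PE0,0: acc=8; fwd→8 fwd↓1
  step 1 · PE0,0: acc=9; fwd→1 fwd↓1
  step 2 · PE0,0: acc=9; fwd→0 fwd↓0
— RS: 2×2; PE[0][0] trace:
  step 0 · PE0,0: acc=8; fwd→8 fwd↓1
  step 1 · PE0,0: acc=56; fwd→56 fwd↓7
  step 2 · PE0,0: acc=0; fwd→0 fwd↓0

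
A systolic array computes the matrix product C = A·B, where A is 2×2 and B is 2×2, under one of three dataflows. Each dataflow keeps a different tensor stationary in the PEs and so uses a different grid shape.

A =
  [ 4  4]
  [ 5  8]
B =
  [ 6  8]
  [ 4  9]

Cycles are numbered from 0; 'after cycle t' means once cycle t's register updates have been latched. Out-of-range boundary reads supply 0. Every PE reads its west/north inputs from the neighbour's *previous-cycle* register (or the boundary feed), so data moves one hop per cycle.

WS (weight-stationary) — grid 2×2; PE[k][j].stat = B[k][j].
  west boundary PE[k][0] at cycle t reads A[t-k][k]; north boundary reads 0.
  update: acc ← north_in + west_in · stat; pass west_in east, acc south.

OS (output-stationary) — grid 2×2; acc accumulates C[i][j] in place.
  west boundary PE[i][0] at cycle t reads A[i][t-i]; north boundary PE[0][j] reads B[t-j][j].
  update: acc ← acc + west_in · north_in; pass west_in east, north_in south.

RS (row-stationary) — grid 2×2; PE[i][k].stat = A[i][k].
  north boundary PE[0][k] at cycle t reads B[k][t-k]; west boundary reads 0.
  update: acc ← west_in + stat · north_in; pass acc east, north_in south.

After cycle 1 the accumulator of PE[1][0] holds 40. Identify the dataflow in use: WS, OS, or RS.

Under WS (2×2), PE[1][0]:
  after 0 — PE[1][0] acc=0, pass-E 0, pass-S 0
  after 1 — PE[1][0] acc=40, pass-E 4, pass-S 40
Under OS (2×2), PE[1][0]:
  after 0 — PE[1][0] acc=0, pass-E 0, pass-S 0
  after 1 — PE[1][0] acc=30, pass-E 5, pass-S 6
Under RS (2×2), PE[1][0]:
  after 0 — PE[1][0] acc=0, pass-E 0, pass-S 0
  after 1 — PE[1][0] acc=30, pass-E 30, pass-S 6

dataflow = WS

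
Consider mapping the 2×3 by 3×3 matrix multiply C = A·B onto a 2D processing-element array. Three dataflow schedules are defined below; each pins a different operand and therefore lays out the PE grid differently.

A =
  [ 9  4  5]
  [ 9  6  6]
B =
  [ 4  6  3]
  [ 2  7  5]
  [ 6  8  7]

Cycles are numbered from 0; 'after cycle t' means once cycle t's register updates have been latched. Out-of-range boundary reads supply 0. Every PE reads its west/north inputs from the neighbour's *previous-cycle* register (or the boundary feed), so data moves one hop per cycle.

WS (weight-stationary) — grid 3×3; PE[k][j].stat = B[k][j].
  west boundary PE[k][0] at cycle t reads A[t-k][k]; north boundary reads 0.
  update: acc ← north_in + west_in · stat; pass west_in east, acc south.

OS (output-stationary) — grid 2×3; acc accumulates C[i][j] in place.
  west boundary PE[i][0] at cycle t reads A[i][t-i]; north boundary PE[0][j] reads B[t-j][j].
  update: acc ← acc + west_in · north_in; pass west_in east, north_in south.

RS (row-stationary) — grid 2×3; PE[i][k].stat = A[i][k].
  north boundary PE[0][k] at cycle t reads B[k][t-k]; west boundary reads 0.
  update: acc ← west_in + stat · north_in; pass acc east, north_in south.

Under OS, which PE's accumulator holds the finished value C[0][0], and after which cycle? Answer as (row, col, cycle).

Under OS, C[0][0] lands at PE[0][0]:
  cycle 0: PE[0][0] → acc 36, east 9, south 4
  cycle 1: PE[0][0] → acc 44, east 4, south 2
  cycle 2: PE[0][0] → acc 74, east 5, south 6

(row, col, cycle) = (0, 0, 2)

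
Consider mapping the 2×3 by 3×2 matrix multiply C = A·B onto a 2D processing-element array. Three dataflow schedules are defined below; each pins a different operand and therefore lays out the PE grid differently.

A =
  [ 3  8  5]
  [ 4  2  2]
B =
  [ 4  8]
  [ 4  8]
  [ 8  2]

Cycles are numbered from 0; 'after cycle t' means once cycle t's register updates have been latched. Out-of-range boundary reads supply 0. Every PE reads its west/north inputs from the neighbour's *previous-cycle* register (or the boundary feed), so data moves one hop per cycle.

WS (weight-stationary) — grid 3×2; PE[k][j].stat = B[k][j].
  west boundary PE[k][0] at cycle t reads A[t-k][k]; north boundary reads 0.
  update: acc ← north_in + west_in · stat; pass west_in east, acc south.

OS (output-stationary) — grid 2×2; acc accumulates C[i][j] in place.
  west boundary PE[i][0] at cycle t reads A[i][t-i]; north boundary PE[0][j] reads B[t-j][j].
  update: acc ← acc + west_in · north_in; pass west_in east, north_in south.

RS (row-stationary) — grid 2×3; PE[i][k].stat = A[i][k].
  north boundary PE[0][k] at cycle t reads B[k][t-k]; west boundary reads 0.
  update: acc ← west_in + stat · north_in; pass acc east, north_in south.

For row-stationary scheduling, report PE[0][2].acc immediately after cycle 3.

PE[0][2].acc = 98

RS 2×3: PE[0][2] cycle-by-cycle (with neighbour feeds):
  [0] (0,1) acc=0 (h:0 v:0)
  [0] (0,2) acc=0 (h:0 v:0)
  [1] (0,1) acc=44 (h:44 v:4)
  [1] (0,2) acc=0 (h:0 v:0)
  [2] (0,1) acc=88 (h:88 v:8)
  [2] (0,2) acc=84 (h:84 v:8)
  [3] (0,1) acc=0 (h:0 v:0)
  [3] (0,2) acc=98 (h:98 v:2)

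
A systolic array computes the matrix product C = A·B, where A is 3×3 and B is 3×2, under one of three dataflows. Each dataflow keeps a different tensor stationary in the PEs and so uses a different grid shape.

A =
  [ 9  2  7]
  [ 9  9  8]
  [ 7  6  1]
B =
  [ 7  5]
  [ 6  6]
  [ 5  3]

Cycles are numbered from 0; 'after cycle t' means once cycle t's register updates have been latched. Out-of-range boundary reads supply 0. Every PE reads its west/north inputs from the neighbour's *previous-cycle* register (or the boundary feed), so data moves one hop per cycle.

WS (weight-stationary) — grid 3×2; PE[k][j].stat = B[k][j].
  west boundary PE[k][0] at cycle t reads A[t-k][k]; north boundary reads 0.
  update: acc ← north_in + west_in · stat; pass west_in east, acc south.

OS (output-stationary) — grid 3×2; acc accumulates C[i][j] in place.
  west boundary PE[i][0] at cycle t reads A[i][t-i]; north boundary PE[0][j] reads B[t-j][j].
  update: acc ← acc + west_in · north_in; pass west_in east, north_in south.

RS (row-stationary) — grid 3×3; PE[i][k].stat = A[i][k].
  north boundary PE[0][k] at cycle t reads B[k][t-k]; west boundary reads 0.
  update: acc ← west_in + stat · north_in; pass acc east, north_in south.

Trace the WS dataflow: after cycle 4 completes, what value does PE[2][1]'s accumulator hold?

PE[2][1].acc = 123

WS (3×2). Following PE[2][1] plus its west/north inputs:
  t=0 PE[1][1]: acc=0 h=0 v=0
  t=0 PE[2][0]: acc=0 h=0 v=0
  t=0 PE[2][1]: acc=0 h=0 v=0
  t=1 PE[1][1]: acc=0 h=0 v=0
  t=1 PE[2][0]: acc=0 h=0 v=0
  t=1 PE[2][1]: acc=0 h=0 v=0
  t=2 PE[1][1]: acc=57 h=2 v=57
  t=2 PE[2][0]: acc=110 h=7 v=110
  t=2 PE[2][1]: acc=0 h=0 v=0
  t=3 PE[1][1]: acc=99 h=9 v=99
  t=3 PE[2][0]: acc=157 h=8 v=157
  t=3 PE[2][1]: acc=78 h=7 v=78
  t=4 PE[1][1]: acc=71 h=6 v=71
  t=4 PE[2][0]: acc=90 h=1 v=90
  t=4 PE[2][1]: acc=123 h=8 v=123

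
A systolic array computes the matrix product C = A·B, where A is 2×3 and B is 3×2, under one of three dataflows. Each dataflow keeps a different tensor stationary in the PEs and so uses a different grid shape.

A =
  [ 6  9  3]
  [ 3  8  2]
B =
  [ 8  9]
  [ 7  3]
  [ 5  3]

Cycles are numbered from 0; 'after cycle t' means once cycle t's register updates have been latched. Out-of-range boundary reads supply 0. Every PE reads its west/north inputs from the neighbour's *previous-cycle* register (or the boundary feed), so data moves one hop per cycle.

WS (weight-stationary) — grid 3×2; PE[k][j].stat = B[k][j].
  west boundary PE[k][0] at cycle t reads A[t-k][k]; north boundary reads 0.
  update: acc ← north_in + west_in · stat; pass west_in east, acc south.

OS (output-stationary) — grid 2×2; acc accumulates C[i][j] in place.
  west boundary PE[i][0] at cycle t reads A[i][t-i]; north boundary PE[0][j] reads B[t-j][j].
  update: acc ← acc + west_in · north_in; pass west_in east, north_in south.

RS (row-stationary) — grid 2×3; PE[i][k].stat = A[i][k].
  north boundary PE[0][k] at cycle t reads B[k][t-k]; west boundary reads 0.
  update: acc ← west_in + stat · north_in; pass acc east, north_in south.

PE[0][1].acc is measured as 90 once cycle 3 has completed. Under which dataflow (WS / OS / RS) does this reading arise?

— WS: 3×2; PE[0][1] trace:
  t=0 PE[0][1]: acc=0 h=0 v=0
  t=1 PE[0][1]: acc=54 h=6 v=54
  t=2 PE[0][1]: acc=27 h=3 v=27
  t=3 PE[0][1]: acc=0 h=0 v=0
— OS: 2×2; PE[0][1] trace:
  t=0 PE[0][1]: acc=0 h=0 v=0
  t=1 PE[0][1]: acc=54 h=6 v=9
  t=2 PE[0][1]: acc=81 h=9 v=3
  t=3 PE[0][1]: acc=90 h=3 v=3
— RS: 2×3; PE[0][1] trace:
  t=0 PE[0][1]: acc=0 h=0 v=0
  t=1 PE[0][1]: acc=111 h=111 v=7
  t=2 PE[0][1]: acc=81 h=81 v=3
  t=3 PE[0][1]: acc=0 h=0 v=0

dataflow = OS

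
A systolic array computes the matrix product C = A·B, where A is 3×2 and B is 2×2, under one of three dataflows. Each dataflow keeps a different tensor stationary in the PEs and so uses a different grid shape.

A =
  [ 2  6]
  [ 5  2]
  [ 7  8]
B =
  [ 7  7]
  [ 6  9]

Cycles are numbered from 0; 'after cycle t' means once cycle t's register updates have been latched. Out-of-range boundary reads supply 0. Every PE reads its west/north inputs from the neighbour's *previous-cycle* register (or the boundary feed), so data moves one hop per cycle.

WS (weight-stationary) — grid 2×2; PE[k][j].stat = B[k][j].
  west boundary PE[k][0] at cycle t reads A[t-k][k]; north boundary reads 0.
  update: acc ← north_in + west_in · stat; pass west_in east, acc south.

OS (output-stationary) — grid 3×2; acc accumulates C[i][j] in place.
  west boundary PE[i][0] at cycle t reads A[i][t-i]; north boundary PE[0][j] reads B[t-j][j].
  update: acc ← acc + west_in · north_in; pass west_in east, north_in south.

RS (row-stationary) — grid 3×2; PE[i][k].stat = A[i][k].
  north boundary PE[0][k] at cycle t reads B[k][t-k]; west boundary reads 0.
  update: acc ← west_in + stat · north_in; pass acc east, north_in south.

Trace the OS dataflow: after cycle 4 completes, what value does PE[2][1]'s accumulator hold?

PE[2][1].acc = 121

OS on a 3×2 grid — tracing PE[2][1] and its feeders:
  0: (1,1).acc=0  regs=<0,0>
  0: (2,0).acc=0  regs=<0,0>
  0: (2,1).acc=0  regs=<0,0>
  1: (1,1).acc=0  regs=<0,0>
  1: (2,0).acc=0  regs=<0,0>
  1: (2,1).acc=0  regs=<0,0>
  2: (1,1).acc=35  regs=<5,7>
  2: (2,0).acc=49  regs=<7,7>
  2: (2,1).acc=0  regs=<0,0>
  3: (1,1).acc=53  regs=<2,9>
  3: (2,0).acc=97  regs=<8,6>
  3: (2,1).acc=49  regs=<7,7>
  4: (1,1).acc=53  regs=<0,0>
  4: (2,0).acc=97  regs=<0,0>
  4: (2,1).acc=121  regs=<8,9>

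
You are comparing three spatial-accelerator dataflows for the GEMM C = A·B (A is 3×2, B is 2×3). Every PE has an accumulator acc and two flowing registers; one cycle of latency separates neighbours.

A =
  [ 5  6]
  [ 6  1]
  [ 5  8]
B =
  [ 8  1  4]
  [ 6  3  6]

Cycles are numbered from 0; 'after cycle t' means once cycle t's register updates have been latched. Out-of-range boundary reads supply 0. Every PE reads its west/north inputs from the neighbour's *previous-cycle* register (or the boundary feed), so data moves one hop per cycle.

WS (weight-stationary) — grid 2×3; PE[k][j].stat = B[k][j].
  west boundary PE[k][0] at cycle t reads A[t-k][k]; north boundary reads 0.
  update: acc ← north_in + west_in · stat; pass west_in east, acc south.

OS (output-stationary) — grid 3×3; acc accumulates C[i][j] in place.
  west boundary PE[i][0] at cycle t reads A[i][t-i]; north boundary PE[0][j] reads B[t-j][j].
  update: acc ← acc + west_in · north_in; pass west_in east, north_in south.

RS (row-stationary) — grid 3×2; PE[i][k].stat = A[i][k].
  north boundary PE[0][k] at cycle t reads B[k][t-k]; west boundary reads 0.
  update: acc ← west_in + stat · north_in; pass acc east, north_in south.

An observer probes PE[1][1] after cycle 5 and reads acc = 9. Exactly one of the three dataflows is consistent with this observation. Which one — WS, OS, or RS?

dataflow = OS

WS [2×3] PE[1][1] across cycles:
  after 0 — PE[1][1] acc=0, pass-E 0, pass-S 0
  after 1 — PE[1][1] acc=0, pass-E 0, pass-S 0
  after 2 — PE[1][1] acc=23, pass-E 6, pass-S 23
  after 3 — PE[1][1] acc=9, pass-E 1, pass-S 9
  after 4 — PE[1][1] acc=29, pass-E 8, pass-S 29
  after 5 — PE[1][1] acc=0, pass-E 0, pass-S 0
OS [3×3] PE[1][1] across cycles:
  after 0 — PE[1][1] acc=0, pass-E 0, pass-S 0
  after 1 — PE[1][1] acc=0, pass-E 0, pass-S 0
  after 2 — PE[1][1] acc=6, pass-E 6, pass-S 1
  after 3 — PE[1][1] acc=9, pass-E 1, pass-S 3
  after 4 — PE[1][1] acc=9, pass-E 0, pass-S 0
  after 5 — PE[1][1] acc=9, pass-E 0, pass-S 0
RS [3×2] PE[1][1] across cycles:
  after 0 — PE[1][1] acc=0, pass-E 0, pass-S 0
  after 1 — PE[1][1] acc=0, pass-E 0, pass-S 0
  after 2 — PE[1][1] acc=54, pass-E 54, pass-S 6
  after 3 — PE[1][1] acc=9, pass-E 9, pass-S 3
  after 4 — PE[1][1] acc=30, pass-E 30, pass-S 6
  after 5 — PE[1][1] acc=0, pass-E 0, pass-S 0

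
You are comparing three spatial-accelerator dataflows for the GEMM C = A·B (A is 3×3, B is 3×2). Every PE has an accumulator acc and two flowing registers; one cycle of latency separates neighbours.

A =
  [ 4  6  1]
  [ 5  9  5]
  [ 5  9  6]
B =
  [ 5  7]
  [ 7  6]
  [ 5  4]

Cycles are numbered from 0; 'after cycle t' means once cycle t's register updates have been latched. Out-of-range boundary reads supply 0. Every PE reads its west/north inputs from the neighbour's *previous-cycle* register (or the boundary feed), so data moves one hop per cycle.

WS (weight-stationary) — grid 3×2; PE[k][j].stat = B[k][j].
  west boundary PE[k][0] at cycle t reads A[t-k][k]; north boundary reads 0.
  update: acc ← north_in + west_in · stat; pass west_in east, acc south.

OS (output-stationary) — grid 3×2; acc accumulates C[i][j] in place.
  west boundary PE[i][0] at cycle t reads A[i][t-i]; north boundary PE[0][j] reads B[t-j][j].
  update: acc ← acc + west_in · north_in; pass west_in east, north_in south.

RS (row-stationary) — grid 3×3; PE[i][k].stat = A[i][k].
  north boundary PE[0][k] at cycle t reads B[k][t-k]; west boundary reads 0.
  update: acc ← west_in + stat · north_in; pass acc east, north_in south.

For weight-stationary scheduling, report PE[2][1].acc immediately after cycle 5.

PE[2][1].acc = 113

WS 3×2: PE[2][1] cycle-by-cycle (with neighbour feeds):
  step 0 · PE1,1: acc=0; fwd→0 fwd↓0
  step 0 · PE2,0: acc=0; fwd→0 fwd↓0
  step 0 · PE2,1: acc=0; fwd→0 fwd↓0
  step 1 · PE1,1: acc=0; fwd→0 fwd↓0
  step 1 · PE2,0: acc=0; fwd→0 fwd↓0
  step 1 · PE2,1: acc=0; fwd→0 fwd↓0
  step 2 · PE1,1: acc=64; fwd→6 fwd↓64
  step 2 · PE2,0: acc=67; fwd→1 fwd↓67
  step 2 · PE2,1: acc=0; fwd→0 fwd↓0
  step 3 · PE1,1: acc=89; fwd→9 fwd↓89
  step 3 · PE2,0: acc=113; fwd→5 fwd↓113
  step 3 · PE2,1: acc=68; fwd→1 fwd↓68
  step 4 · PE1,1: acc=89; fwd→9 fwd↓89
  step 4 · PE2,0: acc=118; fwd→6 fwd↓118
  step 4 · PE2,1: acc=109; fwd→5 fwd↓109
  step 5 · PE1,1: acc=0; fwd→0 fwd↓0
  step 5 · PE2,0: acc=0; fwd→0 fwd↓0
  step 5 · PE2,1: acc=113; fwd→6 fwd↓113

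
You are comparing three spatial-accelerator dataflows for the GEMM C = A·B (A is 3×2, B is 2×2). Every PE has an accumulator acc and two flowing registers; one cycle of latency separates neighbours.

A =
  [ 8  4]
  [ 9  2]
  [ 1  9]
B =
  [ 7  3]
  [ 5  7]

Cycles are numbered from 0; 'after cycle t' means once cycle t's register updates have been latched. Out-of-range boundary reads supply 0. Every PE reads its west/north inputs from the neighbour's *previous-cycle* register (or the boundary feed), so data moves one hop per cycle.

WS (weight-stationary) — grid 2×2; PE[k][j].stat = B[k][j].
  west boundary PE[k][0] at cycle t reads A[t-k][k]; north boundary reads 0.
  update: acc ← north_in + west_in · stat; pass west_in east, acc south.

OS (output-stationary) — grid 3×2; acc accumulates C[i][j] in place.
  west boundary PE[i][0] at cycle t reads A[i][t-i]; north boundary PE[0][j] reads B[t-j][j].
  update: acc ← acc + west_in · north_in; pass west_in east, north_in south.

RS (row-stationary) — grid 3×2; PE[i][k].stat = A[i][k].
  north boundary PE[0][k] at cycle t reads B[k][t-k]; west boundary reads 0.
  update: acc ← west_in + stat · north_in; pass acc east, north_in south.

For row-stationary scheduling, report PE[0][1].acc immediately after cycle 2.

PE[0][1].acc = 52

RS on a 3×2 grid — tracing PE[0][1] and its feeders:
  t=0 PE[0][0]: acc=56 h=56 v=7
  t=0 PE[0][1]: acc=0 h=0 v=0
  t=1 PE[0][0]: acc=24 h=24 v=3
  t=1 PE[0][1]: acc=76 h=76 v=5
  t=2 PE[0][0]: acc=0 h=0 v=0
  t=2 PE[0][1]: acc=52 h=52 v=7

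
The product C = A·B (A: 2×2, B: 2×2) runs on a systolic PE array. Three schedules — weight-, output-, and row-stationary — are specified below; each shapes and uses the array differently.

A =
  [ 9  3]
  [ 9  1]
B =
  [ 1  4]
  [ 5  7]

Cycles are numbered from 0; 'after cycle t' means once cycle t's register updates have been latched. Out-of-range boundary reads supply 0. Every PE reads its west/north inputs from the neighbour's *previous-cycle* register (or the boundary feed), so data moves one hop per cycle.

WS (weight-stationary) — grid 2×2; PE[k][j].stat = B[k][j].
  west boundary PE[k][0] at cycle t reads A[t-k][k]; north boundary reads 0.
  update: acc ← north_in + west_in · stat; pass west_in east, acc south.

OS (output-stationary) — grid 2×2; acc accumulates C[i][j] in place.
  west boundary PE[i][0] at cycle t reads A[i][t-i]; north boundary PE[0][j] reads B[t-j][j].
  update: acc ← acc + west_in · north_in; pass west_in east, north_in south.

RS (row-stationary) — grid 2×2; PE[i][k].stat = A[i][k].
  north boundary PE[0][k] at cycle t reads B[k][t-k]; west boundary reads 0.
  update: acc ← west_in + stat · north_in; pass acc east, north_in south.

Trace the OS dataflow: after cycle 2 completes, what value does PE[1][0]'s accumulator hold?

PE[1][0].acc = 14

Tracing OS — 2×2 array, target PE[1][0]:
  cycle 0: PE[0][0] → acc 9, east 9, south 1
  cycle 0: PE[1][0] → acc 0, east 0, south 0
  cycle 1: PE[0][0] → acc 24, east 3, south 5
  cycle 1: PE[1][0] → acc 9, east 9, south 1
  cycle 2: PE[0][0] → acc 24, east 0, south 0
  cycle 2: PE[1][0] → acc 14, east 1, south 5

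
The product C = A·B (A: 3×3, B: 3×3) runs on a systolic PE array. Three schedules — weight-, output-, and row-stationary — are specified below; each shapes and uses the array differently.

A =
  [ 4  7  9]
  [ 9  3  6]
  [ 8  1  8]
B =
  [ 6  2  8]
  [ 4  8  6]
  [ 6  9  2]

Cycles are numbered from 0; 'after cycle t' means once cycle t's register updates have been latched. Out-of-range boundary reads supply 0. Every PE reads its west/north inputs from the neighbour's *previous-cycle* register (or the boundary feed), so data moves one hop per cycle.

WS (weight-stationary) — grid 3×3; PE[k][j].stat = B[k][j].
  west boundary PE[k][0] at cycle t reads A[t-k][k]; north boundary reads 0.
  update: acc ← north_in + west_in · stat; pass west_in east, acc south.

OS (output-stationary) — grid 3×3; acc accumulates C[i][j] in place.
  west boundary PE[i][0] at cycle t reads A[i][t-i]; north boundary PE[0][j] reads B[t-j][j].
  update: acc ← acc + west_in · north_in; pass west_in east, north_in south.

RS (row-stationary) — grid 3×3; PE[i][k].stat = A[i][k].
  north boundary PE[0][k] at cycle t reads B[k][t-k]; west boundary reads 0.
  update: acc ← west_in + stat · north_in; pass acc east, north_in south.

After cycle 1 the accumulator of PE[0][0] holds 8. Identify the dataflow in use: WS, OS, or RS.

dataflow = RS

WS (3×3 grid), PE[0][0]:
  cycle 0: PE[0][0] → acc 24, east 4, south 24
  cycle 1: PE[0][0] → acc 54, east 9, south 54
OS (3×3 grid), PE[0][0]:
  cycle 0: PE[0][0] → acc 24, east 4, south 6
  cycle 1: PE[0][0] → acc 52, east 7, south 4
RS (3×3 grid), PE[0][0]:
  cycle 0: PE[0][0] → acc 24, east 24, south 6
  cycle 1: PE[0][0] → acc 8, east 8, south 2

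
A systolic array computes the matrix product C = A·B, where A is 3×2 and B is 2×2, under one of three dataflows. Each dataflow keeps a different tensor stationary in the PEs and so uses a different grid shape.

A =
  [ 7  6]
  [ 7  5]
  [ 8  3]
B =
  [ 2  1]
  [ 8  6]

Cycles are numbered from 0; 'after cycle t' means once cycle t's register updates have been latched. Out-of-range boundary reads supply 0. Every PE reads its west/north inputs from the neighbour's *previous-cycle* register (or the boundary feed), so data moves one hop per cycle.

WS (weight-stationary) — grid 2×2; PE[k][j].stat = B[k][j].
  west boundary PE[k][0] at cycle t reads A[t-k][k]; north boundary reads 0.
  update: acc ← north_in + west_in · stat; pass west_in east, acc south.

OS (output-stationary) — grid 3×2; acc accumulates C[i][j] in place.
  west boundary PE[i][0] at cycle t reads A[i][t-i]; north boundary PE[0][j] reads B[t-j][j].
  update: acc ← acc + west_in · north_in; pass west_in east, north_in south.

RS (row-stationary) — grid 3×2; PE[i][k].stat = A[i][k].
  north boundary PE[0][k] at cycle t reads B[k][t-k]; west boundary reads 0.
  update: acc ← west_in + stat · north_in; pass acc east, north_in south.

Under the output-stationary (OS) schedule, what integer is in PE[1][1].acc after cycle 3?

PE[1][1].acc = 37

OS on a 3×2 grid — tracing PE[1][1] and its feeders:
  [0] (0,1) acc=0 (h:0 v:0)
  [0] (1,0) acc=0 (h:0 v:0)
  [0] (1,1) acc=0 (h:0 v:0)
  [1] (0,1) acc=7 (h:7 v:1)
  [1] (1,0) acc=14 (h:7 v:2)
  [1] (1,1) acc=0 (h:0 v:0)
  [2] (0,1) acc=43 (h:6 v:6)
  [2] (1,0) acc=54 (h:5 v:8)
  [2] (1,1) acc=7 (h:7 v:1)
  [3] (0,1) acc=43 (h:0 v:0)
  [3] (1,0) acc=54 (h:0 v:0)
  [3] (1,1) acc=37 (h:5 v:6)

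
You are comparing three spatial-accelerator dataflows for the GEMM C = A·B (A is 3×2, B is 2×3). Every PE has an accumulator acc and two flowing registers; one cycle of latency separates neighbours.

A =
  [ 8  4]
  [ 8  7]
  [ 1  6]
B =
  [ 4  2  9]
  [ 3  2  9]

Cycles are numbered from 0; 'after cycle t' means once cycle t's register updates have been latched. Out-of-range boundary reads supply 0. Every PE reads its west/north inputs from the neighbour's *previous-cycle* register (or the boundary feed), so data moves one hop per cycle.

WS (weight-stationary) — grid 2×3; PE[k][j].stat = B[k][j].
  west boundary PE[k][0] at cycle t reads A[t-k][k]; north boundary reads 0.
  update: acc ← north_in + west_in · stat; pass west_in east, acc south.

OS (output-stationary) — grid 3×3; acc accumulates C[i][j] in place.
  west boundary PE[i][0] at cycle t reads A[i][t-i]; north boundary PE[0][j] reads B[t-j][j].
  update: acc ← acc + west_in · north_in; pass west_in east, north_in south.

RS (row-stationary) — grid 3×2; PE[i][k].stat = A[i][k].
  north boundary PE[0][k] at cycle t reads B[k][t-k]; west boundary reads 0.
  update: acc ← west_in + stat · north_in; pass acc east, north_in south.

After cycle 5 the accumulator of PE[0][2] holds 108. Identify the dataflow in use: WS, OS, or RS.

WS (2×3 grid), PE[0][2]:
  t=0 PE[0][2]: acc=0 h=0 v=0
  t=1 PE[0][2]: acc=0 h=0 v=0
  t=2 PE[0][2]: acc=72 h=8 v=72
  t=3 PE[0][2]: acc=72 h=8 v=72
  t=4 PE[0][2]: acc=9 h=1 v=9
  t=5 PE[0][2]: acc=0 h=0 v=0
OS (3×3 grid), PE[0][2]:
  t=0 PE[0][2]: acc=0 h=0 v=0
  t=1 PE[0][2]: acc=0 h=0 v=0
  t=2 PE[0][2]: acc=72 h=8 v=9
  t=3 PE[0][2]: acc=108 h=4 v=9
  t=4 PE[0][2]: acc=108 h=0 v=0
  t=5 PE[0][2]: acc=108 h=0 v=0
RS: PE[0][2] is outside its 3×2 grid.

dataflow = OS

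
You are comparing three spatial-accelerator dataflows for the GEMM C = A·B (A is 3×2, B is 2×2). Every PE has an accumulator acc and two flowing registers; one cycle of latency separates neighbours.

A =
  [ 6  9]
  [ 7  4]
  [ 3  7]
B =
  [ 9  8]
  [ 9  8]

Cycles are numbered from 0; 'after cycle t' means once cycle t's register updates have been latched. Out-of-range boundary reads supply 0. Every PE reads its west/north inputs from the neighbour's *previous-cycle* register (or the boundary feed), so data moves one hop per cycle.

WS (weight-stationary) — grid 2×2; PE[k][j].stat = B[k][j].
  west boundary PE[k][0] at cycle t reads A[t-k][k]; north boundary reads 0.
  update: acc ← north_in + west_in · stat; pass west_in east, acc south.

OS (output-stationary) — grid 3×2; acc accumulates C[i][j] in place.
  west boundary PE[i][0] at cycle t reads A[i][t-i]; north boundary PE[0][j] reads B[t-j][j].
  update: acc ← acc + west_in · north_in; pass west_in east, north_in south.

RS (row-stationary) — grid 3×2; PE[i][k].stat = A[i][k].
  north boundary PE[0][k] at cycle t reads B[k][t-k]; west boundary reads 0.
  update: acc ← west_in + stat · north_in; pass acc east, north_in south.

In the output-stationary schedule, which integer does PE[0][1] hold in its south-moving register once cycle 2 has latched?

register = 8

OS 3×2: PE[0][1] cycle-by-cycle (with neighbour feeds):
  after 0 — PE[0][0] acc=54, pass-E 6, pass-S 9
  after 0 — PE[0][1] acc=0, pass-E 0, pass-S 0
  after 1 — PE[0][0] acc=135, pass-E 9, pass-S 9
  after 1 — PE[0][1] acc=48, pass-E 6, pass-S 8
  after 2 — PE[0][0] acc=135, pass-E 0, pass-S 0
  after 2 — PE[0][1] acc=120, pass-E 9, pass-S 8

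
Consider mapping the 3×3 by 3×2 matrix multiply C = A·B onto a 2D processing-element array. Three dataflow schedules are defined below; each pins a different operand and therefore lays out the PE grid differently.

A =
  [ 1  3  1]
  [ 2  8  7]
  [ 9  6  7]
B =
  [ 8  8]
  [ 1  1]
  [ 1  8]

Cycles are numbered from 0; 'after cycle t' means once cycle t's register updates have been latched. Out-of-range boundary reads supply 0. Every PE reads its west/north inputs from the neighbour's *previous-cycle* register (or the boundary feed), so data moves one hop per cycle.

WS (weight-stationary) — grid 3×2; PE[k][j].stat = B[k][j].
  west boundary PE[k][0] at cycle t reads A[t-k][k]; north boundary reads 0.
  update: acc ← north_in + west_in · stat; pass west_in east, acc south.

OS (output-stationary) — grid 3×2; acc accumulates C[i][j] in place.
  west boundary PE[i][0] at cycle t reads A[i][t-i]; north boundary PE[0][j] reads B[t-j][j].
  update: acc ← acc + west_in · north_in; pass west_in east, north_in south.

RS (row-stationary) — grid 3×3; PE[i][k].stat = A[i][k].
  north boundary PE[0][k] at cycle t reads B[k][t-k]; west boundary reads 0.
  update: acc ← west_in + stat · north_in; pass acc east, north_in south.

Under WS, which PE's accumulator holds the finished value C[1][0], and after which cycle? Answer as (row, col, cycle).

(row, col, cycle) = (2, 0, 3)

WS: C[1][0] accumulates in PE[2][0]:
  step 0 · PE2,0: acc=0; fwd→0 fwd↓0
  step 1 · PE2,0: acc=0; fwd→0 fwd↓0
  step 2 · PE2,0: acc=12; fwd→1 fwd↓12
  step 3 · PE2,0: acc=31; fwd→7 fwd↓31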